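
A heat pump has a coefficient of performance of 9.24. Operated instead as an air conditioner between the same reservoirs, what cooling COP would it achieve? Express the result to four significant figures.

Since Q_H = Q_C + W for any cycle, COP_R = Q_C/W = Q_H/W − 1.
COP_R = 9.24 − 1 = 8.24.

8.240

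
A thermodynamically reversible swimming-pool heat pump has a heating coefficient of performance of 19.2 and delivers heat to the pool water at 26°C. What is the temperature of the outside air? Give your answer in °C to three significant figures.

COP_HP = T_H/(T_H − T_C) gives T_H − T_C = T_H/COP.
With T_H = 299.15 K, T_C = 299.15 × (1 − 1/19.2) = 283.57 K.
Converting, 283.57 K = 10.42°C.

10.4 °C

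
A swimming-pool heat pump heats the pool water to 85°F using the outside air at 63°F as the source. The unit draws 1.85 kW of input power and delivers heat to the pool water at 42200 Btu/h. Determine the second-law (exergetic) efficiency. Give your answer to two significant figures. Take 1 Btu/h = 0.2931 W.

Converting, Q̇_H = 42200 Btu/h = 12.37 kW, so COP_actual = Q̇_H/Ẇ = 12.37/1.850 = 6.686.
In absolute terms T_C = 290.37 K and T_H = 302.59 K, so ΔT = 12.22 K.
COP_Carnot = T_H/ΔT = 302.59/12.22 = 24.76.
η_II = COP_actual/COP_Carnot = 6.686/24.76 = 0.2701.

0.27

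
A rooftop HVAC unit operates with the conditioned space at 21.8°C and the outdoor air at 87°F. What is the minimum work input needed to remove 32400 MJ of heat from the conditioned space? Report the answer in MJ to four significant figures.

In absolute terms T_C = 294.95 K and T_H = 303.71 K, so ΔT = 8.756 K.
The reversible limit is COP_R = T_C/ΔT = 33.69, so W_min = Q_C/COP = Q_C·ΔT/T_C.
W_min = 32400 × 8.756/294.95 = 961.8 MJ.

961.8 MJ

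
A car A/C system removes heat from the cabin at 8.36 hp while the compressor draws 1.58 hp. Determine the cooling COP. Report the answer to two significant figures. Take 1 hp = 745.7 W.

The first law gives Q̇_H = Q̇_C + Ẇ, so the three rates are Q̇_C = 8.360, Q̇_H = 9.940, Ẇ = 1.580 hp.
COP_R = Q̇_C/Ẇ = 8.360/1.580 = 5.291.

5.3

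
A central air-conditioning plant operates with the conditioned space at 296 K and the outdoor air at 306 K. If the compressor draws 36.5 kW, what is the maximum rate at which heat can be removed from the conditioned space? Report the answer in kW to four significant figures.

The reservoir spacing is ΔT = 306 − 296 = 10.00 K.
COP_Carnot = T_C/ΔT = 296.00/10.00 = 29.60.
Q̇_max = COP_Carnot × Ẇ = 29.60 × 36.50 kW = 1080 kW.

1080 kW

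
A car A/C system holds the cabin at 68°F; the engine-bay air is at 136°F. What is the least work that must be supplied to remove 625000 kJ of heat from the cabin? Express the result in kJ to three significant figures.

80500 kJ

In absolute terms T_C = 293.15 K and T_H = 330.93 K, so ΔT = 37.78 K.
The reversible limit is COP_R = T_C/ΔT = 7.760, so W_min = Q_C/COP = Q_C·ΔT/T_C.
W_min = 625000 × 37.78/293.15 = 80540 kJ.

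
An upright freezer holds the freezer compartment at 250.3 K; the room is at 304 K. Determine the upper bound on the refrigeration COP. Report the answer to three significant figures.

The reservoir spacing is ΔT = 304 − 250.3 = 53.70 K.
For a reversible cycle, COP_Carnot = T_C/ΔT = 250.30/53.70 = 4.661.

4.66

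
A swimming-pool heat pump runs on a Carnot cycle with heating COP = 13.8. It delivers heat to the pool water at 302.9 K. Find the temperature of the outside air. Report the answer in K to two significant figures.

COP_HP = T_H/(T_H − T_C) gives T_H − T_C = T_H/COP.
With T_H = 302.90 K, T_C = 302.90 × (1 − 1/13.8) = 280.95 K.

280 K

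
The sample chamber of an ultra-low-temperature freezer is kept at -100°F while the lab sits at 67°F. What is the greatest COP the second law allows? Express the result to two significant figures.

In absolute terms T_C = 199.82 K and T_H = 292.59 K, so ΔT = 92.78 K.
For a reversible cycle, COP_Carnot = T_C/ΔT = 199.82/92.78 = 2.154.

2.2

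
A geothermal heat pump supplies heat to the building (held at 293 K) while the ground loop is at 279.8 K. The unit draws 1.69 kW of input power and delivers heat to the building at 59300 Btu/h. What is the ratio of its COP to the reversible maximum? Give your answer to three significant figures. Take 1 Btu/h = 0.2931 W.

Converting, Q̇_H = 59300 Btu/h = 17.38 kW, so COP_actual = Q̇_H/Ẇ = 17.38/1.690 = 10.28.
The reservoir spacing is ΔT = 293 − 279.8 = 13.20 K.
COP_Carnot = T_H/ΔT = 293.00/13.20 = 22.20.
η_II = COP_actual/COP_Carnot = 10.28/22.20 = 0.4633.

0.463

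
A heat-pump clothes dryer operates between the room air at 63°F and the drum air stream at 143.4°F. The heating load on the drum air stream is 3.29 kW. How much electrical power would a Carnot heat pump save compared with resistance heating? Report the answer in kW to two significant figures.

In absolute terms T_C = 290.37 K and T_H = 335.04 K, so ΔT = 44.67 K.
COP_Carnot = T_H/ΔT = 335.04/44.67 = 7.501.
Resistance heating needs Ẇ_res = Q̇_H = 3.290 kW; the reversible heat pump needs only Ẇ_hp = Q̇_H/COP = 0.4386 kW.
Saving = 3.290 − 0.4386 = 2.851 kW.

2.9 kW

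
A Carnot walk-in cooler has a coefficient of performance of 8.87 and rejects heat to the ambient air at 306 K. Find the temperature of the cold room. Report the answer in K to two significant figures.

270 K

For a Carnot refrigerator COP_R = T_C/(T_H − T_C), so T_C = COP·T_H/(1 + COP).
With T_H = 306.00 K, T_C = 8.87 × 306.00/9.870 = 275.00 K.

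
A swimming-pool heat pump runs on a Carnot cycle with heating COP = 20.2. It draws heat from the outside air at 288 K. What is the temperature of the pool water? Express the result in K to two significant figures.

COP_HP = T_H/(T_H − T_C) rearranges to T_H = COP·T_C/(COP − 1).
With T_C = 288.00 K, T_H = 20.2 × 288.00/19.20 = 303.00 K.

300 K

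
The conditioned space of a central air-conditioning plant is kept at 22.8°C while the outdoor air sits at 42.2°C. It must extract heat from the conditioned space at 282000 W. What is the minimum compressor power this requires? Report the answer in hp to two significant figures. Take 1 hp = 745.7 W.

In absolute terms T_C = 295.95 K and T_H = 315.35 K, so ΔT = 19.40 K.
COP_Carnot = T_C/ΔT = 295.95/19.40 = 15.26.
Ẇ_min = Q̇/COP_Carnot = 282000/15.26 = 18490 W = 24.79 hp.

25 hp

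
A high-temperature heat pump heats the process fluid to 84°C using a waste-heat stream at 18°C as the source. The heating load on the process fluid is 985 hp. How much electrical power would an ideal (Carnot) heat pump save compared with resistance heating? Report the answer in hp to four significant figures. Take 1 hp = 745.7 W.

In absolute terms T_C = 291.15 K and T_H = 357.15 K, so ΔT = 66.00 K.
COP_Carnot = T_H/ΔT = 357.15/66.00 = 5.411.
Resistance heating needs Ẇ_res = Q̇_H = 985.0 hp; the reversible heat pump needs only Ẇ_hp = Q̇_H/COP = 182.0 hp.
Saving = 985.0 − 182.0 = 803.0 hp.

803.0 hp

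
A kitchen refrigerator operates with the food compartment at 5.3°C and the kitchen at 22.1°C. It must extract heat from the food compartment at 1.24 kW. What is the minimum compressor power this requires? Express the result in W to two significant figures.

In absolute terms T_C = 278.45 K and T_H = 295.25 K, so ΔT = 16.80 K.
COP_Carnot = T_C/ΔT = 278.45/16.80 = 16.57.
Ẇ_min = Q̇/COP_Carnot = 1.240/16.57 = 0.07481 kW = 74.81 W.

75 W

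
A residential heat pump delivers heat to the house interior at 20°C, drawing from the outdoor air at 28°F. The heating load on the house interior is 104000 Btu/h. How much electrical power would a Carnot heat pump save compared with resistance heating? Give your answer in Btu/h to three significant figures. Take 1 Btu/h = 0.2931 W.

In absolute terms T_C = 270.93 K and T_H = 293.15 K, so ΔT = 22.22 K.
COP_Carnot = T_H/ΔT = 293.15/22.22 = 13.19.
Resistance heating needs Ẇ_res = Q̇_H = 104000 Btu/h; the reversible heat pump needs only Ẇ_hp = Q̇_H/COP = 7884 Btu/h.
Saving = 104000 − 7884 = 96120 Btu/h.

96100 Btu/h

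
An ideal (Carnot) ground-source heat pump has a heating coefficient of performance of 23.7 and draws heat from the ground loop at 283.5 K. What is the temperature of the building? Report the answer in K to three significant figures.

COP_HP = T_H/(T_H − T_C) rearranges to T_H = COP·T_C/(COP − 1).
With T_C = 283.50 K, T_H = 23.7 × 283.50/22.70 = 295.99 K.

296 K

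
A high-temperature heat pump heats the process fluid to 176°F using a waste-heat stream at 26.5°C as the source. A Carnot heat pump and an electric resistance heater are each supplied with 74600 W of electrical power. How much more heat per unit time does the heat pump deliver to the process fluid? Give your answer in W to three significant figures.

418000 W

In absolute terms T_C = 299.65 K and T_H = 353.15 K, so ΔT = 53.50 K.
COP_Carnot = T_H/ΔT = 353.15/53.50 = 6.601.
The heat pump delivers Q̇_H = COP × Ẇ = 492400 W; the resistance heater delivers Ẇ = 74600 W.
Extra = (COP − 1)·Ẇ = 417800 W.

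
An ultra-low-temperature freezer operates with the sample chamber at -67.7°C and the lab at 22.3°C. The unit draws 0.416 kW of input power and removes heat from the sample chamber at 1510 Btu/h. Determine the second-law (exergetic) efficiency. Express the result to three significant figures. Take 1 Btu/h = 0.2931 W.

Converting, Q̇_C = 1510 Btu/h = 0.4426 kW, so COP_actual = Q̇_C/Ẇ = 0.4426/0.4160 = 1.064.
In absolute terms T_C = 205.45 K and T_H = 295.45 K, so ΔT = 90.00 K.
COP_Carnot = T_C/ΔT = 205.45/90.00 = 2.283.
η_II = COP_actual/COP_Carnot = 1.064/2.283 = 0.4661.

0.466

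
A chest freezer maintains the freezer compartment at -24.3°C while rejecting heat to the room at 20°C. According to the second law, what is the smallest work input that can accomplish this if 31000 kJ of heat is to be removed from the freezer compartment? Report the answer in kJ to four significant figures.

5519 kJ

In absolute terms T_C = 248.85 K and T_H = 293.15 K, so ΔT = 44.30 K.
The reversible limit is COP_R = T_C/ΔT = 5.617, so W_min = Q_C/COP = Q_C·ΔT/T_C.
W_min = 31000 × 44.30/248.85 = 5519 kJ.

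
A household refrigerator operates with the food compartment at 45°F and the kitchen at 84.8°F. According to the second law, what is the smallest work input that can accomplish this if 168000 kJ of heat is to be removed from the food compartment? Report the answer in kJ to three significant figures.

In absolute terms T_C = 280.37 K and T_H = 302.48 K, so ΔT = 22.11 K.
The reversible limit is COP_R = T_C/ΔT = 12.68, so W_min = Q_C/COP = Q_C·ΔT/T_C.
W_min = 168000 × 22.11/280.37 = 13250 kJ.

13200 kJ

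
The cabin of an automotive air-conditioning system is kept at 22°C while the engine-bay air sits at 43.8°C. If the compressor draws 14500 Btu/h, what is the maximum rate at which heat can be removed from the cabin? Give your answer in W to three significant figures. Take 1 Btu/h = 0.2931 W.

57500 W

In absolute terms T_C = 295.15 K and T_H = 316.95 K, so ΔT = 21.80 K.
COP_Carnot = T_C/ΔT = 295.15/21.80 = 13.54.
Q̇_max = COP_Carnot × Ẇ = 13.54 × 14500 Btu/h = 196300 Btu/h = 57540 W.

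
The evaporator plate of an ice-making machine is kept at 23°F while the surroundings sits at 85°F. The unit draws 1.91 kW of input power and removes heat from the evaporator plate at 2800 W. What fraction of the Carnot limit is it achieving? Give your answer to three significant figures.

0.188

Converting, Q̇_C = 2800 W = 2.800 kW, so COP_actual = Q̇_C/Ẇ = 2.800/1.910 = 1.466.
In absolute terms T_C = 268.15 K and T_H = 302.59 K, so ΔT = 34.44 K.
COP_Carnot = T_C/ΔT = 268.15/34.44 = 7.785.
η_II = COP_actual/COP_Carnot = 1.466/7.785 = 0.1883.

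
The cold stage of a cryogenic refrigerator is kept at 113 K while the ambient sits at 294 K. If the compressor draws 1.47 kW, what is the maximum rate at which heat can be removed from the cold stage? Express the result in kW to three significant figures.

0.918 kW

The reservoir spacing is ΔT = 294 − 113 = 181.0 K.
COP_Carnot = T_C/ΔT = 113.00/181.0 = 0.6243.
Q̇_max = COP_Carnot × Ẇ = 0.6243 × 1.470 kW = 0.9177 kW.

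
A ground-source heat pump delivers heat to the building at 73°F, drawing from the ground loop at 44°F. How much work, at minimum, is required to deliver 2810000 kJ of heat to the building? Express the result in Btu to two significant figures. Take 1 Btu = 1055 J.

In absolute terms T_C = 279.82 K and T_H = 295.93 K, so ΔT = 16.11 K.
The reversible limit is COP_HP = T_H/ΔT = 18.37, so W_min = Q_H/COP = Q_H·ΔT/T_H.
W_min = 2810000 × 16.11/295.93 = 153000 kJ = 145000 Btu.

150000 Btu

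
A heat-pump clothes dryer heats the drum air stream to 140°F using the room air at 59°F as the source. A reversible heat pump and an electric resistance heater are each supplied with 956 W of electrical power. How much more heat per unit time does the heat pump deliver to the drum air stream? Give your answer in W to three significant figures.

In absolute terms T_C = 288.15 K and T_H = 333.15 K, so ΔT = 45.00 K.
COP_Carnot = T_H/ΔT = 333.15/45.00 = 7.403.
The heat pump delivers Q̇_H = COP × Ẇ = 7078 W; the resistance heater delivers Ẇ = 956.0 W.
Extra = (COP − 1)·Ẇ = 6122 W.

6120 W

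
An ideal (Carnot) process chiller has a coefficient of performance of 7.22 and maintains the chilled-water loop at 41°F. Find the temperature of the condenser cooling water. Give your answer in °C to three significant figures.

43.5 °C

COP_R = T_C/(T_H − T_C) gives T_H − T_C = T_C/COP.
With T_C = 278.15 K, T_H = 278.15 × (1 + 1/7.22) = 316.67 K.
Converting, 316.67 K = 43.52°C.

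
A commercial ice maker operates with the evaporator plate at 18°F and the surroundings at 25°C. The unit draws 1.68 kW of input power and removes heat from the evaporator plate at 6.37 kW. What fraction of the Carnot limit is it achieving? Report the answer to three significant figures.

0.468

COP_actual = Q̇_C/Ẇ = 6.370/1.680 = 3.792.
In absolute terms T_C = 265.37 K and T_H = 298.15 K, so ΔT = 32.78 K.
COP_Carnot = T_C/ΔT = 265.37/32.78 = 8.096.
η_II = COP_actual/COP_Carnot = 3.792/8.096 = 0.4683.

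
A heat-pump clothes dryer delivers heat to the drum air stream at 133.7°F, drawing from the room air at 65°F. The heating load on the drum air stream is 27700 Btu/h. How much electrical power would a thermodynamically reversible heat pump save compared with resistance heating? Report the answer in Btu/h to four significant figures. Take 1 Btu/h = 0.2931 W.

In absolute terms T_C = 291.48 K and T_H = 329.65 K, so ΔT = 38.17 K.
COP_Carnot = T_H/ΔT = 329.65/38.17 = 8.637.
Resistance heating needs Ẇ_res = Q̇_H = 27700 Btu/h; the reversible heat pump needs only Ẇ_hp = Q̇_H/COP = 3207 Btu/h.
Saving = 27700 − 3207 = 24490 Btu/h.

24490 Btu/h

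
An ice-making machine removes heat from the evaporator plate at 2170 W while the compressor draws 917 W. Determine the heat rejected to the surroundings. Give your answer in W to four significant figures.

For a cyclic device the first law requires Q̇_H = Q̇_C + Ẇ.
Q̇_H = Q̇_C + Ẇ = 3087 W.

3087 W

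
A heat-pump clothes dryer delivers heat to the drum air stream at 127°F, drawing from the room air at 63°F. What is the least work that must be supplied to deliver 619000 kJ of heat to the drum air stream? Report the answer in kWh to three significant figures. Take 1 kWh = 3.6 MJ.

In absolute terms T_C = 290.37 K and T_H = 325.93 K, so ΔT = 35.56 K.
The reversible limit is COP_HP = T_H/ΔT = 9.167, so W_min = Q_H/COP = Q_H·ΔT/T_H.
W_min = 619000 × 35.56/325.93 = 67530 kJ = 18.76 kWh.

18.8 kWh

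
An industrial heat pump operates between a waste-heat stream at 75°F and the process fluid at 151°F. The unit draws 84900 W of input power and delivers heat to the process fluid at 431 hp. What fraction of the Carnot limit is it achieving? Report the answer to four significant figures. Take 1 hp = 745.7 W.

0.4711

Converting, Q̇_H = 431.0 hp = 321400 W, so COP_actual = Q̇_H/Ẇ = 321400/84900 = 3.786.
In absolute terms T_C = 297.04 K and T_H = 339.26 K, so ΔT = 42.22 K.
COP_Carnot = T_H/ΔT = 339.26/42.22 = 8.035.
η_II = COP_actual/COP_Carnot = 3.786/8.035 = 0.4711.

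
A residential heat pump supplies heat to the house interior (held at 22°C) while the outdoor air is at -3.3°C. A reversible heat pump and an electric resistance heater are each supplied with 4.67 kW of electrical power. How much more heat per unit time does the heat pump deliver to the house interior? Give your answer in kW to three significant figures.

49.8 kW

In absolute terms T_C = 269.85 K and T_H = 295.15 K, so ΔT = 25.30 K.
COP_Carnot = T_H/ΔT = 295.15/25.30 = 11.67.
The heat pump delivers Q̇_H = COP × Ẇ = 54.48 kW; the resistance heater delivers Ẇ = 4.670 kW.
Extra = (COP − 1)·Ẇ = 49.81 kW.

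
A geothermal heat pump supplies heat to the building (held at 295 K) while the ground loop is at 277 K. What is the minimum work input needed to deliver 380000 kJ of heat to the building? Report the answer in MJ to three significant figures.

23.2 MJ

The reservoir spacing is ΔT = 295 − 277 = 18.00 K.
The reversible limit is COP_HP = T_H/ΔT = 16.39, so W_min = Q_H/COP = Q_H·ΔT/T_H.
W_min = 380000 × 18.00/295.00 = 23190 kJ = 23.19 MJ.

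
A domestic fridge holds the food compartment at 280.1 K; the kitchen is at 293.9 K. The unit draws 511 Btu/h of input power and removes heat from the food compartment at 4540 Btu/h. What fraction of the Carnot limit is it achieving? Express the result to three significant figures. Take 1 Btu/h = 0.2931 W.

0.438

COP_actual = Q̇_C/Ẇ = 4540/511.0 = 8.885.
The reservoir spacing is ΔT = 293.9 − 280.1 = 13.80 K.
COP_Carnot = T_C/ΔT = 280.10/13.80 = 20.30.
η_II = COP_actual/COP_Carnot = 8.885/20.30 = 0.4377.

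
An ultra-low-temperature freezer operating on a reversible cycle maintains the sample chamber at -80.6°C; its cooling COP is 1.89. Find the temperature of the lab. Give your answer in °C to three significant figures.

21.3 °C

COP_R = T_C/(T_H − T_C) gives T_H − T_C = T_C/COP.
With T_C = 192.55 K, T_H = 192.55 × (1 + 1/1.89) = 294.43 K.
Converting, 294.43 K = 21.28°C.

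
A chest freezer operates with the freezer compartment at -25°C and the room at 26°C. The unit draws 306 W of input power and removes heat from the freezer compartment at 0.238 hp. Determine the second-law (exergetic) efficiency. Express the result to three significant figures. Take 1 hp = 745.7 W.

Converting, Q̇_C = 0.2380 hp = 177.5 W, so COP_actual = Q̇_C/Ẇ = 177.5/306.0 = 0.5800.
In absolute terms T_C = 248.15 K and T_H = 299.15 K, so ΔT = 51.00 K.
COP_Carnot = T_C/ΔT = 248.15/51.00 = 4.866.
η_II = COP_actual/COP_Carnot = 0.5800/4.866 = 0.1192.

0.119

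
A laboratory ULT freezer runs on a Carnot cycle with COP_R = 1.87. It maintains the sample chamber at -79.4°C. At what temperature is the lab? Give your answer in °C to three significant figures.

24.2 °C

COP_R = T_C/(T_H − T_C) gives T_H − T_C = T_C/COP.
With T_C = 193.75 K, T_H = 193.75 × (1 + 1/1.87) = 297.36 K.
Converting, 297.36 K = 24.21°C.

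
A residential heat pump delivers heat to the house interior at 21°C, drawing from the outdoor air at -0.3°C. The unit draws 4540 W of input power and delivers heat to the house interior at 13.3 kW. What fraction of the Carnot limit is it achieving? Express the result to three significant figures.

Converting, Q̇_H = 13.30 kW = 13300 W, so COP_actual = Q̇_H/Ẇ = 13300/4540 = 2.930.
In absolute terms T_C = 272.85 K and T_H = 294.15 K, so ΔT = 21.30 K.
COP_Carnot = T_H/ΔT = 294.15/21.30 = 13.81.
η_II = COP_actual/COP_Carnot = 2.930/13.81 = 0.2121.

0.212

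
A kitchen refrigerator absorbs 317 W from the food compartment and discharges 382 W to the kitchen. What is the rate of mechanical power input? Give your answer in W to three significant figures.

For a cyclic device the first law requires Q̇_H = Q̇_C + Ẇ.
Ẇ = Q̇_H − Q̇_C = 65.00 W.

65.0 W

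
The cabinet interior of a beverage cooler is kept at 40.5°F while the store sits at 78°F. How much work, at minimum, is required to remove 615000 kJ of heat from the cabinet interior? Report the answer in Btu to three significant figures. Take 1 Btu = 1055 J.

In absolute terms T_C = 277.87 K and T_H = 298.71 K, so ΔT = 20.83 K.
The reversible limit is COP_R = T_C/ΔT = 13.34, so W_min = Q_C/COP = Q_C·ΔT/T_C.
W_min = 615000 × 20.83/277.87 = 46110 kJ = 43710 Btu.

43700 Btu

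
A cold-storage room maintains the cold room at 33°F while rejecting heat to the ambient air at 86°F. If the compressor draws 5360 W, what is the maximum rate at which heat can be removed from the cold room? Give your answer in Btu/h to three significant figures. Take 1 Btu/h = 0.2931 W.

In absolute terms T_C = 273.71 K and T_H = 303.15 K, so ΔT = 29.44 K.
COP_Carnot = T_C/ΔT = 273.71/29.44 = 9.296.
Q̇_max = COP_Carnot × Ẇ = 9.296 × 5360 W = 49820 W = 170000 Btu/h.

170000 Btu/h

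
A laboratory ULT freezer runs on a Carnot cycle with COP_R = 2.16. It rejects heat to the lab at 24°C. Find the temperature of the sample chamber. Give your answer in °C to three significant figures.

-70.0 °C

For a Carnot refrigerator COP_R = T_C/(T_H − T_C), so T_C = COP·T_H/(1 + COP).
With T_H = 297.15 K, T_C = 2.16 × 297.15/3.160 = 203.12 K.
Converting, 203.12 K = -70.03°C.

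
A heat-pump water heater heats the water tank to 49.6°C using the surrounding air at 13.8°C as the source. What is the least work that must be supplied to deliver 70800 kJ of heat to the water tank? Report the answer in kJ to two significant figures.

In absolute terms T_C = 286.95 K and T_H = 322.75 K, so ΔT = 35.80 K.
The reversible limit is COP_HP = T_H/ΔT = 9.015, so W_min = Q_H/COP = Q_H·ΔT/T_H.
W_min = 70800 × 35.80/322.75 = 7853 kJ.

7900 kJ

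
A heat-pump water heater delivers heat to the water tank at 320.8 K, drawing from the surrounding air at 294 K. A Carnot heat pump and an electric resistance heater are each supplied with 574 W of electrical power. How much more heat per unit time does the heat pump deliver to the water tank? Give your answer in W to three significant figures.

6300 W

The reservoir spacing is ΔT = 320.8 − 294 = 26.80 K.
COP_Carnot = T_H/ΔT = 320.80/26.80 = 11.97.
The heat pump delivers Q̇_H = COP × Ẇ = 6871 W; the resistance heater delivers Ẇ = 574.0 W.
Extra = (COP − 1)·Ẇ = 6297 W.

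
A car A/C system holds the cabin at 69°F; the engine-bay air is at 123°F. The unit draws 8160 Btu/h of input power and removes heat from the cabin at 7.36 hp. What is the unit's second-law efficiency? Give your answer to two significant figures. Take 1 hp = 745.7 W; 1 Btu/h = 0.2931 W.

0.23

Converting, Q̇_C = 7.360 hp = 18730 Btu/h, so COP_actual = Q̇_C/Ẇ = 18730/8160 = 2.295.
In absolute terms T_C = 293.71 K and T_H = 323.71 K, so ΔT = 30.00 K.
COP_Carnot = T_C/ΔT = 293.71/30.00 = 9.790.
η_II = COP_actual/COP_Carnot = 2.295/9.790 = 0.2344.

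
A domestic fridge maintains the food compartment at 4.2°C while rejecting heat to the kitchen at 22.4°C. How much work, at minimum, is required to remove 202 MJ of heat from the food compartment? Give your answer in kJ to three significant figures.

13300 kJ

In absolute terms T_C = 277.35 K and T_H = 295.55 K, so ΔT = 18.20 K.
The reversible limit is COP_R = T_C/ΔT = 15.24, so W_min = Q_C/COP = Q_C·ΔT/T_C.
W_min = 202.0 × 18.20/277.35 = 13.26 MJ = 13260 kJ.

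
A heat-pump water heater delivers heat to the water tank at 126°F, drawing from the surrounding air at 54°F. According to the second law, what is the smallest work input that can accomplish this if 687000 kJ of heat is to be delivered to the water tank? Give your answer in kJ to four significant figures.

84460 kJ

In absolute terms T_C = 285.37 K and T_H = 325.37 K, so ΔT = 40.00 K.
The reversible limit is COP_HP = T_H/ΔT = 8.134, so W_min = Q_H/COP = Q_H·ΔT/T_H.
W_min = 687000 × 40.00/325.37 = 84460 kJ.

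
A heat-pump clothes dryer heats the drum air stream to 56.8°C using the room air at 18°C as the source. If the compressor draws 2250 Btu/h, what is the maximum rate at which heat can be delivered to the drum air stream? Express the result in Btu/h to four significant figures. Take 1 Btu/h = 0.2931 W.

In absolute terms T_C = 291.15 K and T_H = 329.95 K, so ΔT = 38.80 K.
COP_Carnot = T_H/ΔT = 329.95/38.80 = 8.504.
Q̇_max = COP_Carnot × Ẇ = 8.504 × 2250 Btu/h = 19130 Btu/h.

19130 Btu/h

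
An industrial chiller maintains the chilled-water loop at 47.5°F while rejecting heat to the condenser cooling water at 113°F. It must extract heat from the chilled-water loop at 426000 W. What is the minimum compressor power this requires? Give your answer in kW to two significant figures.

55 kW

In absolute terms T_C = 281.76 K and T_H = 318.15 K, so ΔT = 36.39 K.
COP_Carnot = T_C/ΔT = 281.76/36.39 = 7.743.
Ẇ_min = Q̇/COP_Carnot = 426000/7.743 = 55020 W = 55.02 kW.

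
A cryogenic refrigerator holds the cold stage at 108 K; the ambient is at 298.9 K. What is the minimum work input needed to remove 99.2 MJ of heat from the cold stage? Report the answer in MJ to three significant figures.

The reservoir spacing is ΔT = 298.9 − 108 = 190.9 K.
The reversible limit is COP_R = T_C/ΔT = 0.5657, so W_min = Q_C/COP = Q_C·ΔT/T_C.
W_min = 99.20 × 190.9/108.00 = 175.3 MJ.

175 MJ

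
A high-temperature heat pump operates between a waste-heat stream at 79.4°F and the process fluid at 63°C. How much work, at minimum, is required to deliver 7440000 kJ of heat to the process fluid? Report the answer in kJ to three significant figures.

In absolute terms T_C = 299.48 K and T_H = 336.15 K, so ΔT = 36.67 K.
The reversible limit is COP_HP = T_H/ΔT = 9.168, so W_min = Q_H/COP = Q_H·ΔT/T_H.
W_min = 7440000 × 36.67/336.15 = 811500 kJ.

812000 kJ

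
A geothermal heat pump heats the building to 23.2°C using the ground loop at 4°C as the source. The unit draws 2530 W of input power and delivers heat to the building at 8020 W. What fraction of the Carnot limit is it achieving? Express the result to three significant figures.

COP_actual = Q̇_H/Ẇ = 8020/2530 = 3.170.
In absolute terms T_C = 277.15 K and T_H = 296.35 K, so ΔT = 19.20 K.
COP_Carnot = T_H/ΔT = 296.35/19.20 = 15.43.
η_II = COP_actual/COP_Carnot = 3.170/15.43 = 0.2054.

0.205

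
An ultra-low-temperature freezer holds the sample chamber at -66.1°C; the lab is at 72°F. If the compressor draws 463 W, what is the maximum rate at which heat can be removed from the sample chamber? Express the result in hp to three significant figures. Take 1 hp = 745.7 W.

1.46 hp

In absolute terms T_C = 207.05 K and T_H = 295.37 K, so ΔT = 88.32 K.
COP_Carnot = T_C/ΔT = 207.05/88.32 = 2.344.
Q̇_max = COP_Carnot × Ẇ = 2.344 × 463.0 W = 1085 W = 1.456 hp.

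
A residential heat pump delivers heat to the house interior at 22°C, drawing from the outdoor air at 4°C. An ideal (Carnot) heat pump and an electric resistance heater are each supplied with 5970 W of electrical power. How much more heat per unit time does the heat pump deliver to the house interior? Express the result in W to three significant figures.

In absolute terms T_C = 277.15 K and T_H = 295.15 K, so ΔT = 18.00 K.
COP_Carnot = T_H/ΔT = 295.15/18.00 = 16.40.
The heat pump delivers Q̇_H = COP × Ẇ = 97890 W; the resistance heater delivers Ẇ = 5970 W.
Extra = (COP − 1)·Ẇ = 91920 W.

91900 W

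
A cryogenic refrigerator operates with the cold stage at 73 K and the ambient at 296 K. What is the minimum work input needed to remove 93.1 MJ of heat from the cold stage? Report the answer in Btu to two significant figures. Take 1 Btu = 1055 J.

The reservoir spacing is ΔT = 296 − 73 = 223.0 K.
The reversible limit is COP_R = T_C/ΔT = 0.3274, so W_min = Q_C/COP = Q_C·ΔT/T_C.
W_min = 93.10 × 223.0/73.00 = 284.4 MJ = 269600 Btu.

270000 Btu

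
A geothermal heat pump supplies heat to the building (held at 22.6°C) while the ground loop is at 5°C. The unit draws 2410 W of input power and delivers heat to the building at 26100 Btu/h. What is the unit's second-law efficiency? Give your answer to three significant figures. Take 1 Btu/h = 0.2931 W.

0.189

Converting, Q̇_H = 26100 Btu/h = 7650 W, so COP_actual = Q̇_H/Ẇ = 7650/2410 = 3.174.
In absolute terms T_C = 278.15 K and T_H = 295.75 K, so ΔT = 17.60 K.
COP_Carnot = T_H/ΔT = 295.75/17.60 = 16.80.
η_II = COP_actual/COP_Carnot = 3.174/16.80 = 0.1889.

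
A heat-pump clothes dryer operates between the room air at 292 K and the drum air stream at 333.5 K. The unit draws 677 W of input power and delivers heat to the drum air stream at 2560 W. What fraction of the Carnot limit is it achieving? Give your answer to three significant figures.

COP_actual = Q̇_H/Ẇ = 2560/677.0 = 3.781.
The reservoir spacing is ΔT = 333.5 − 292 = 41.50 K.
COP_Carnot = T_H/ΔT = 333.50/41.50 = 8.036.
η_II = COP_actual/COP_Carnot = 3.781/8.036 = 0.4705.

0.471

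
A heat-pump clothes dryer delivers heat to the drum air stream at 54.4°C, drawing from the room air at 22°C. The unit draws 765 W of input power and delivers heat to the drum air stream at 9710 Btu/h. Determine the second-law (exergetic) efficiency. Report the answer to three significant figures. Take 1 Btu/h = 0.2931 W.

Converting, Q̇_H = 9710 Btu/h = 2846 W, so COP_actual = Q̇_H/Ẇ = 2846/765.0 = 3.720.
In absolute terms T_C = 295.15 K and T_H = 327.55 K, so ΔT = 32.40 K.
COP_Carnot = T_H/ΔT = 327.55/32.40 = 10.11.
η_II = COP_actual/COP_Carnot = 3.720/10.11 = 0.3680.

0.368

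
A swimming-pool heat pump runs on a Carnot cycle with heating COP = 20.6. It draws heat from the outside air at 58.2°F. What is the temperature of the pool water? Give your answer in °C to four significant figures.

29.23 °C

COP_HP = T_H/(T_H − T_C) rearranges to T_H = COP·T_C/(COP − 1).
With T_C = 287.71 K, T_H = 20.6 × 287.71/19.60 = 302.38 K.
Converting, 302.38 K = 29.23°C.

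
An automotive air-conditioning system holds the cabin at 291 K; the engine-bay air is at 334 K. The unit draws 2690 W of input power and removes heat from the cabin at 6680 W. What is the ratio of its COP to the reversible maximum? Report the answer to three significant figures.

0.367

COP_actual = Q̇_C/Ẇ = 6680/2690 = 2.483.
The reservoir spacing is ΔT = 334 − 291 = 43.00 K.
COP_Carnot = T_C/ΔT = 291.00/43.00 = 6.767.
η_II = COP_actual/COP_Carnot = 2.483/6.767 = 0.3669.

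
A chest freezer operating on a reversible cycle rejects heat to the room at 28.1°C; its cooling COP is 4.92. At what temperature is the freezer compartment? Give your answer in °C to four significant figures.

-22.79 °C

For a Carnot refrigerator COP_R = T_C/(T_H − T_C), so T_C = COP·T_H/(1 + COP).
With T_H = 301.25 K, T_C = 4.92 × 301.25/5.920 = 250.36 K.
Converting, 250.36 K = -22.79°C.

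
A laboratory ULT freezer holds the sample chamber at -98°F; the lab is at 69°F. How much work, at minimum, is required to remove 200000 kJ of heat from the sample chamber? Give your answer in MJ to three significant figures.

92.3 MJ

In absolute terms T_C = 200.93 K and T_H = 293.71 K, so ΔT = 92.78 K.
The reversible limit is COP_R = T_C/ΔT = 2.166, so W_min = Q_C/COP = Q_C·ΔT/T_C.
W_min = 200000 × 92.78/200.93 = 92350 kJ = 92.35 MJ.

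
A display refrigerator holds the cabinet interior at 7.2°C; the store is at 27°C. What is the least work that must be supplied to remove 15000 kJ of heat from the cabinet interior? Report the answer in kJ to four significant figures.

In absolute terms T_C = 280.35 K and T_H = 300.15 K, so ΔT = 19.80 K.
The reversible limit is COP_R = T_C/ΔT = 14.16, so W_min = Q_C/COP = Q_C·ΔT/T_C.
W_min = 15000 × 19.80/280.35 = 1059 kJ.

1059 kJ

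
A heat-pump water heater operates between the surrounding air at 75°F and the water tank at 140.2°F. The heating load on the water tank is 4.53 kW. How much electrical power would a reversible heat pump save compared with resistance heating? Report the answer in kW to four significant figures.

In absolute terms T_C = 297.04 K and T_H = 333.26 K, so ΔT = 36.22 K.
COP_Carnot = T_H/ΔT = 333.26/36.22 = 9.200.
Resistance heating needs Ẇ_res = Q̇_H = 4.530 kW; the reversible heat pump needs only Ẇ_hp = Q̇_H/COP = 0.4924 kW.
Saving = 4.530 − 0.4924 = 4.038 kW.

4.038 kW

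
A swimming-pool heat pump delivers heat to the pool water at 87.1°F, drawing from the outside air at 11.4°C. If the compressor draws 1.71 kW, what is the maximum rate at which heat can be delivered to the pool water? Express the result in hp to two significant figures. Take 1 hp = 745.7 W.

In absolute terms T_C = 284.55 K and T_H = 303.76 K, so ΔT = 19.21 K.
COP_Carnot = T_H/ΔT = 303.76/19.21 = 15.81.
Q̇_max = COP_Carnot × Ẇ = 15.81 × 1.710 kW = 27.04 kW = 36.26 hp.

36 hp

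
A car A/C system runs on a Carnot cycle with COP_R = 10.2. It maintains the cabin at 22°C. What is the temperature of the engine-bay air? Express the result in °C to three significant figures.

COP_R = T_C/(T_H − T_C) gives T_H − T_C = T_C/COP.
With T_C = 295.15 K, T_H = 295.15 × (1 + 1/10.2) = 324.09 K.
Converting, 324.09 K = 50.94°C.

50.9 °C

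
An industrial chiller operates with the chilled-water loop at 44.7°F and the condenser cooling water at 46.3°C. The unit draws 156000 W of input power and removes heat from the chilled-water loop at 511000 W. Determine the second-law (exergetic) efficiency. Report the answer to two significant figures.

0.46

COP_actual = Q̇_C/Ẇ = 511000/156000 = 3.276.
In absolute terms T_C = 280.21 K and T_H = 319.45 K, so ΔT = 39.24 K.
COP_Carnot = T_C/ΔT = 280.21/39.24 = 7.140.
η_II = COP_actual/COP_Carnot = 3.276/7.140 = 0.4588.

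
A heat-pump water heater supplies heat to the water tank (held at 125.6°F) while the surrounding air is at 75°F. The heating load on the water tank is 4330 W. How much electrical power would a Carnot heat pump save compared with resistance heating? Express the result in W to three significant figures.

3960 W

In absolute terms T_C = 297.04 K and T_H = 325.15 K, so ΔT = 28.11 K.
COP_Carnot = T_H/ΔT = 325.15/28.11 = 11.57.
Resistance heating needs Ẇ_res = Q̇_H = 4330 W; the reversible heat pump needs only Ẇ_hp = Q̇_H/COP = 374.4 W.
Saving = 4330 − 374.4 = 3956 W.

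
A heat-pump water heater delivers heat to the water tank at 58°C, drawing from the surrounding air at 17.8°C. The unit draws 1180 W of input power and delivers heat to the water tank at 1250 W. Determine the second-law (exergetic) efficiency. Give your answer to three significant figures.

COP_actual = Q̇_H/Ẇ = 1250/1180 = 1.059.
In absolute terms T_C = 290.95 K and T_H = 331.15 K, so ΔT = 40.20 K.
COP_Carnot = T_H/ΔT = 331.15/40.20 = 8.238.
η_II = COP_actual/COP_Carnot = 1.059/8.238 = 0.1286.

0.129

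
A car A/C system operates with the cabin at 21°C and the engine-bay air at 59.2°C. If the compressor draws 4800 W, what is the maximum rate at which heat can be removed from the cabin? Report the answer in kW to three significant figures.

In absolute terms T_C = 294.15 K and T_H = 332.35 K, so ΔT = 38.20 K.
COP_Carnot = T_C/ΔT = 294.15/38.20 = 7.700.
Q̇_max = COP_Carnot × Ẇ = 7.700 × 4800 W = 36960 W = 36.96 kW.

37.0 kW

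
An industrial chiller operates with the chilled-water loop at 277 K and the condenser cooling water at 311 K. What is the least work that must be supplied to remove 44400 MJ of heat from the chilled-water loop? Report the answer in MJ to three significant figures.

The reservoir spacing is ΔT = 311 − 277 = 34.00 K.
The reversible limit is COP_R = T_C/ΔT = 8.147, so W_min = Q_C/COP = Q_C·ΔT/T_C.
W_min = 44400 × 34.00/277.00 = 5450 MJ.

5450 MJ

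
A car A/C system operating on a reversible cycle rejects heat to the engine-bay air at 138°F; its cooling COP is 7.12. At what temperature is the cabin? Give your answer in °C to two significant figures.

For a Carnot refrigerator COP_R = T_C/(T_H − T_C), so T_C = COP·T_H/(1 + COP).
With T_H = 332.04 K, T_C = 7.12 × 332.04/8.120 = 291.15 K.
Converting, 291.15 K = 18.00°C.

18 °C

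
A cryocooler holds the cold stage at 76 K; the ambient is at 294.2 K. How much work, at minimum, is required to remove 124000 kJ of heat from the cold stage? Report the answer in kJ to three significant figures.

The reservoir spacing is ΔT = 294.2 − 76 = 218.2 K.
The reversible limit is COP_R = T_C/ΔT = 0.3483, so W_min = Q_C/COP = Q_C·ΔT/T_C.
W_min = 124000 × 218.2/76.00 = 356000 kJ.

356000 kJ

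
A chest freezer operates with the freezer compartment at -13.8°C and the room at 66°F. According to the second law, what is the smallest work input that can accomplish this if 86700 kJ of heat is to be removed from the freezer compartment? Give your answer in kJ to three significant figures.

In absolute terms T_C = 259.35 K and T_H = 292.04 K, so ΔT = 32.69 K.
The reversible limit is COP_R = T_C/ΔT = 7.934, so W_min = Q_C/COP = Q_C·ΔT/T_C.
W_min = 86700 × 32.69/259.35 = 10930 kJ.

10900 kJ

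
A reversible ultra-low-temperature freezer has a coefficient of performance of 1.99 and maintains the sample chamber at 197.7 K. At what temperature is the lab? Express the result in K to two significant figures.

300 K

COP_R = T_C/(T_H − T_C) gives T_H − T_C = T_C/COP.
With T_C = 197.70 K, T_H = 197.70 × (1 + 1/1.99) = 297.05 K.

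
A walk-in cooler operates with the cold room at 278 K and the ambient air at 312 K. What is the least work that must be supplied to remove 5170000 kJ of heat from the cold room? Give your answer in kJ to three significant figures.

632000 kJ

The reservoir spacing is ΔT = 312 − 278 = 34.00 K.
The reversible limit is COP_R = T_C/ΔT = 8.176, so W_min = Q_C/COP = Q_C·ΔT/T_C.
W_min = 5170000 × 34.00/278.00 = 632300 kJ.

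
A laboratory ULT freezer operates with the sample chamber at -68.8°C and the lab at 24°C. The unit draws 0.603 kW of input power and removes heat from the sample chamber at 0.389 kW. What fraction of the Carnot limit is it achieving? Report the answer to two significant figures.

0.29

COP_actual = Q̇_C/Ẇ = 0.3890/0.6030 = 0.6451.
In absolute terms T_C = 204.35 K and T_H = 297.15 K, so ΔT = 92.80 K.
COP_Carnot = T_C/ΔT = 204.35/92.80 = 2.202.
η_II = COP_actual/COP_Carnot = 0.6451/2.202 = 0.2930.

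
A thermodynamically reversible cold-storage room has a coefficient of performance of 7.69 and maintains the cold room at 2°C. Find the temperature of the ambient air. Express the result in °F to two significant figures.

100 °F

COP_R = T_C/(T_H − T_C) gives T_H − T_C = T_C/COP.
With T_C = 275.15 K, T_H = 275.15 × (1 + 1/7.69) = 310.93 K.
Converting, 310.93 K = 100.00°F.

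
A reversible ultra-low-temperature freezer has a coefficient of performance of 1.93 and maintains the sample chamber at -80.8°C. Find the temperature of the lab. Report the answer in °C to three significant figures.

18.9 °C

COP_R = T_C/(T_H − T_C) gives T_H − T_C = T_C/COP.
With T_C = 192.35 K, T_H = 192.35 × (1 + 1/1.93) = 292.01 K.
Converting, 292.01 K = 18.86°C.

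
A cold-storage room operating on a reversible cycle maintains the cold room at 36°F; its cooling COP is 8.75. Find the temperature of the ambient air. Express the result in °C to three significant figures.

33.7 °C

COP_R = T_C/(T_H − T_C) gives T_H − T_C = T_C/COP.
With T_C = 275.37 K, T_H = 275.37 × (1 + 1/8.75) = 306.84 K.
Converting, 306.84 K = 33.69°C.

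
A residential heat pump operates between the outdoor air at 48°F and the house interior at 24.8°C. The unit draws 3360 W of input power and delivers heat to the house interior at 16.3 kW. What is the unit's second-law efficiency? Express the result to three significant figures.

0.259

Converting, Q̇_H = 16.30 kW = 16300 W, so COP_actual = Q̇_H/Ẇ = 16300/3360 = 4.851.
In absolute terms T_C = 282.04 K and T_H = 297.95 K, so ΔT = 15.91 K.
COP_Carnot = T_H/ΔT = 297.95/15.91 = 18.73.
η_II = COP_actual/COP_Carnot = 4.851/18.73 = 0.2591.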